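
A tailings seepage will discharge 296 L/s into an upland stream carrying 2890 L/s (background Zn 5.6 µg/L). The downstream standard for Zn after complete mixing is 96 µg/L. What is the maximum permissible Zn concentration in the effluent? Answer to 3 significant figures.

979 µg/L

At the limit, (Qr·Cr + Qe·Cₑ)/(Qr + Qe) = 96:
Cₑ = (3186·96 − 2890·5.600) / 296.0 = 978.6 µg/L.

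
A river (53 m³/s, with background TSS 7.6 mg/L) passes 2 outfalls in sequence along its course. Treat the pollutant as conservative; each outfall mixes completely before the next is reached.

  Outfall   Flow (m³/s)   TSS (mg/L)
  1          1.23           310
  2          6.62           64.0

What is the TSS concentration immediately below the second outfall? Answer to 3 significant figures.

19.8 mg/L

Below outfall 1: Q → 54.23 m³/s, C = (53.00·7.600 + 1.230·310.0)/54.23 = 14.46 mg/L.
Below outfall 2: Q → 60.85 m³/s, C = (54.23·14.46 + 6.620·64.00)/60.85 = 19.85 mg/L.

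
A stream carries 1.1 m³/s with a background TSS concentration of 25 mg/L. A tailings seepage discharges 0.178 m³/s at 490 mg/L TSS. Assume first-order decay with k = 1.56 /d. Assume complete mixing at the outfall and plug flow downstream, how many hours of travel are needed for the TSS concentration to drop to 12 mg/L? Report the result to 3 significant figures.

31.0 h

Conservation of mass: C = (1.100·25.00 + 0.1780·490.0) / 1.278 = 114.7/1.278 = 89.77 mg/L.
89.77·exp(−k·t) = 12 → t = ln(89.77/12)/k = 111400 s = 30.96 h.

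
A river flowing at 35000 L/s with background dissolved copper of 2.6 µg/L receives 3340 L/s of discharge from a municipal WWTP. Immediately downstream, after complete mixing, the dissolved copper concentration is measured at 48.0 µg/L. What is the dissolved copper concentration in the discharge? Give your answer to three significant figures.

524 µg/L

Mass balance: 35000·2.600 + 3340·Cₑ = 38340·48.00
→ Cₑ = (38340·48.00 − 35000·2.600) / 3340 = 523.7 µg/L.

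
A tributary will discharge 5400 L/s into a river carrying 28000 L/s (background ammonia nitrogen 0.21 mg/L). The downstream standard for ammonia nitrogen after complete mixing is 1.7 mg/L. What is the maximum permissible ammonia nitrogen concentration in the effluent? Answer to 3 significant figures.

At the limit, (Qr·Cr + Qe·Cₑ)/(Qr + Qe) = 1.7:
Cₑ = (33400·1.7 − 28000·0.2100) / 5400 = 9.426 mg/L.

9.43 mg/L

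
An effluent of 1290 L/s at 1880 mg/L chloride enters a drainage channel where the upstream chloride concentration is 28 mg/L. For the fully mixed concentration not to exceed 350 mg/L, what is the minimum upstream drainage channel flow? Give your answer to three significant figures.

Set C_mix = 350: (Q·28.00 + 1290·1880) / (Q + 1290) = 350
→ Q = 1290·(1880 − 350)/(350 − 28.00) = 6130 L/s.

6130 L/s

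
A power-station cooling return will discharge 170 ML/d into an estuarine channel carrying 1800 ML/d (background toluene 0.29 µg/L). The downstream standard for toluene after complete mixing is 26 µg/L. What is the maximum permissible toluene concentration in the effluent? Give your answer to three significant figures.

298 µg/L

At the limit, (Qr·Cr + Qe·Cₑ)/(Qr + Qe) = 26:
Cₑ = (1970·26 − 1800·0.2900) / 170.0 = 298.2 µg/L.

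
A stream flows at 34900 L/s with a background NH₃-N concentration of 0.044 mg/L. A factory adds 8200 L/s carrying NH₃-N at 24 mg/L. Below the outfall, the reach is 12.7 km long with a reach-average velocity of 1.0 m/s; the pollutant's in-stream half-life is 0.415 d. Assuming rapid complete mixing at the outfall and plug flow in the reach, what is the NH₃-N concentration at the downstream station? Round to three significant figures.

After mixing, C = (34900·0.04400 + 8200·24.00) / 43100 = 198300/43100 = 4.602 mg/L.
Travel time t = 12.7·1000 / 1.0 = 12700 s = 3.528 h.
Half-life 0.415 d → k = ln 2 / 0.415 = 1.670 d⁻¹.
Applying C = C₀e^(−kt): 4.602 × 0.7823 = 3.600 mg/L.

3.60 mg/L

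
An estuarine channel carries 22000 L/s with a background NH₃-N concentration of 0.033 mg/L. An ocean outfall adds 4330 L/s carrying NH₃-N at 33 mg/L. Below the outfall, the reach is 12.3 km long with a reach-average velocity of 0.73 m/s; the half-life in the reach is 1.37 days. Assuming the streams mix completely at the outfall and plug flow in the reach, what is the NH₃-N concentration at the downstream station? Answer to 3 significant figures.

Conservation of mass: C = (22000·0.03300 + 4330·33.00) / 26330 = 143600/26330 = 5.454 mg/L.
Travel time t = 12.3·1000 / 0.73 = 16850 s = 4.680 h.
Half-life 1.37 d → k = ln 2 / 1.37 = 0.5059 d⁻¹.
After decay, C = 5.454 × e^(−kt) = 5.454 × 0.9060 = 4.942 mg/L.

4.94 mg/L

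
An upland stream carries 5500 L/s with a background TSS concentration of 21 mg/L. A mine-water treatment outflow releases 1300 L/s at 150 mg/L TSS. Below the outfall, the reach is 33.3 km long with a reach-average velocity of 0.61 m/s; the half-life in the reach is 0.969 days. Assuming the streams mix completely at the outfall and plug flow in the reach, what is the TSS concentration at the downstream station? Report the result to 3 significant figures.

29.1 mg/L

Flow-weighted average: C = (5500·21.00 + 1300·150.0) / 6800 = 310500/6800 = 45.66 mg/L.
Travel time t = 33.3·1000 / 0.61 = 54590 s = 15.16 h.
Half-life 0.969 d → k = ln 2 / 0.969 = 0.7153 d⁻¹.
After decay, C = 45.66 × e^(−kt) = 45.66 × 0.6364 = 29.06 mg/L.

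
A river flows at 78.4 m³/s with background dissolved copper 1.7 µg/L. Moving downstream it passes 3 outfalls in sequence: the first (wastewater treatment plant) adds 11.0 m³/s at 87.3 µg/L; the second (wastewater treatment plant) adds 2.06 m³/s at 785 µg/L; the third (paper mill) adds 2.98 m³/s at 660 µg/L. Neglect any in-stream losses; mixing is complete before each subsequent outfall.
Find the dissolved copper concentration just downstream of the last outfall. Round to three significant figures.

Below outfall 1: Q → 89.40 m³/s, C = (78.40·1.700 + 11.00·87.30)/89.40 = 12.23 µg/L.
Below outfall 2: Q → 91.46 m³/s, C = (89.40·12.23 + 2.060·785.0)/91.46 = 29.64 µg/L.
Below outfall 3: Q → 94.44 m³/s, C = (91.46·29.64 + 2.980·660.0)/94.44 = 49.53 µg/L.

49.5 µg/L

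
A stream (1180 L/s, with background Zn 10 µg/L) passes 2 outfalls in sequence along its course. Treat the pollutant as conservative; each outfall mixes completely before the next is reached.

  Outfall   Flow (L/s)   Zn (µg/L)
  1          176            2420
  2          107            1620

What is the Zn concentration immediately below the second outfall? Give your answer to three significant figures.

Below outfall 1: Q → 1356 L/s, C = (1180·10.00 + 176.0·2420)/1356 = 322.8 µg/L.
Below outfall 2: Q → 1463 L/s, C = (1356·322.8 + 107.0·1620)/1463 = 417.7 µg/L.

418 µg/L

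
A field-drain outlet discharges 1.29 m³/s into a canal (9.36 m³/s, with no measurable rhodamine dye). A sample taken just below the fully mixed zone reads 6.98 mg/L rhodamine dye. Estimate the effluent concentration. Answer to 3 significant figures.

57.6 mg/L

Mass balance: 9.360·0 + 1.290·Cₑ = 10.65·6.980
→ Cₑ = (10.65·6.980 − 9.360·0) / 1.290 = 57.63 mg/L.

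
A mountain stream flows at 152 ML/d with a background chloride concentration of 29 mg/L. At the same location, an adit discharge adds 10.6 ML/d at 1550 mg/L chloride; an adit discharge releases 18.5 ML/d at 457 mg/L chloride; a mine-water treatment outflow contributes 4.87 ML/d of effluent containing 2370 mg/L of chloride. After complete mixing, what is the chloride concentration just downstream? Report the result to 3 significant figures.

Mass balance: C = (152.0·29.00 + 10.60·1550 + 18.50·457.0 + 4.870·2370) / 186.0 = 40830/186.0 = 219.6 mg/L.

220 mg/L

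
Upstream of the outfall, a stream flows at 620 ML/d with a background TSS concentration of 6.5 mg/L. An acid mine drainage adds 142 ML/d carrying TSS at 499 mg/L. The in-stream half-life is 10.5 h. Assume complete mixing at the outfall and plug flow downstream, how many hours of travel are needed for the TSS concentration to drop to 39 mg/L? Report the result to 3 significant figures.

After mixing, C = (620.0·6.500 + 142.0·499.0) / 762.0 = 74890/762.0 = 98.28 mg/L.
Half-life 10.5 h → k = ln 2 / 10.5 = 0.06601 h⁻¹ = 1.584 d⁻¹.
98.28·exp(−k·t) = 39 → t = ln(98.28/39)/k = 50400 s = 14.00 h.

14.0 h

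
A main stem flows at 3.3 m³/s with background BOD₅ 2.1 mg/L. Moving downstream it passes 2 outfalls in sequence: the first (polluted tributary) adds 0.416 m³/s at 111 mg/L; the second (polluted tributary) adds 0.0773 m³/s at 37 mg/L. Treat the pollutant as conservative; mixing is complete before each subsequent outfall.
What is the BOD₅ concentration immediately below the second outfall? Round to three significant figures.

14.8 mg/L

After outfall 1: Q = 3.300 + 0.4160 = 3.716 m³/s; C = (3.300·2.100 + 0.4160·111.0)/3.716 = 14.29 mg/L.
After outfall 2: Q = 3.716 + 0.07730 = 3.793 m³/s; C = (3.716·14.29 + 0.07730·37.00)/3.793 = 14.75 mg/L.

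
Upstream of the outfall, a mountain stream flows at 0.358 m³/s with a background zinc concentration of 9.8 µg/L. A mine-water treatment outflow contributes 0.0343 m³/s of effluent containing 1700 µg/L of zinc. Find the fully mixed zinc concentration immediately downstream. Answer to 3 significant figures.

Mass balance: C = (0.3580·9.800 + 0.03430·1700) / 0.3923 = 61.82/0.3923 = 157.6 µg/L.

158 µg/L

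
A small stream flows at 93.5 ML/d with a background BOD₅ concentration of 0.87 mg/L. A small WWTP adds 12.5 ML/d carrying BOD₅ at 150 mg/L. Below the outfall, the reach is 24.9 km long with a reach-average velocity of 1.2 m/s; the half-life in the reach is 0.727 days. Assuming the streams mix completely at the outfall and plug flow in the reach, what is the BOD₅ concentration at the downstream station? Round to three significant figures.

Mass balance: C = (93.50·0.8700 + 12.50·150.0) / 106.0 = 1956/106.0 = 18.46 mg/L.
Travel time t = 24.9·1000 / 1.2 = 20750 s = 5.764 h.
Half-life 0.727 d → k = ln 2 / 0.727 = 0.9534 d⁻¹.
After decay, C = 18.46 × e^(−kt) = 18.46 × 0.7953 = 14.68 mg/L.

14.7 mg/L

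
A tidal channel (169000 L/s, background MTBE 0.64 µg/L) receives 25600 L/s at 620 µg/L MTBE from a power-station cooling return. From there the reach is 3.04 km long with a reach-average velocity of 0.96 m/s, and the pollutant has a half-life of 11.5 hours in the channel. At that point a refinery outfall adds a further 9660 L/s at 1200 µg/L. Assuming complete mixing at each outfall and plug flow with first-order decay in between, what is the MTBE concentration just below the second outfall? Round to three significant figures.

131 µg/L

After mixing, C = (169000·0.6400 + 25600·620.0) / 194600 = 15980000/194600 = 82.12 µg/L; combined flow 194600 L/s.
Travel time t = 3.04·1000 / 0.96 = 3167 s = 0.8796 h.
Half-life 11.5 h → k = ln 2 / 11.5 = 0.06027 h⁻¹ = 1.447 d⁻¹.
Applying C = C₀e^(−kt): 82.12 × 0.9484 = 77.88 µg/L.
Second outfall: C = (194600·77.88 + 9660·1200)/204300 = 130.9 µg/L.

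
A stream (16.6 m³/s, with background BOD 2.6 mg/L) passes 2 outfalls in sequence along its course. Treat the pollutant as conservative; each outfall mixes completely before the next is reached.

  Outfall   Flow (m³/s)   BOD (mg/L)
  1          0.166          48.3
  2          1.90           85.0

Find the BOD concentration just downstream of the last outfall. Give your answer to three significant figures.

11.4 mg/L

Outfall 1: combined Q = 16.77 m³/s; C = (16.60·2.600 + 0.1660·48.30)/16.77 = 3.052 mg/L.
Outfall 2: combined Q = 18.67 m³/s; C = (16.77·3.052 + 1.900·85.00)/18.67 = 11.39 mg/L.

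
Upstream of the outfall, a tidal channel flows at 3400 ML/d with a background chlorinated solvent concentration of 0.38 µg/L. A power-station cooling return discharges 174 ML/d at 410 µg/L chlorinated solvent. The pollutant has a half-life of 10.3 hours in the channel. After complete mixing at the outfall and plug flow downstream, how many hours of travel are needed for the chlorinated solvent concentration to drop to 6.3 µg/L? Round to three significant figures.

17.4 h

Flow-weighted average: C = (3400·0.3800 + 174.0·410.0) / 3574 = 72630/3574 = 20.32 µg/L.
Half-life 10.3 h → k = ln 2 / 10.3 = 0.06730 h⁻¹ = 1.615 d⁻¹.
20.32·exp(−k·t) = 6.3 → t = ln(20.32/6.3)/k = 62650 s = 17.40 h.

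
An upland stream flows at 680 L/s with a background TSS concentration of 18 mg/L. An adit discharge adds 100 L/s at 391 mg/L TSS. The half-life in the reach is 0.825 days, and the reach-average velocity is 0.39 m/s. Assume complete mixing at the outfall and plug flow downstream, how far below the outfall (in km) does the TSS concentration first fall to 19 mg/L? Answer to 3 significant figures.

49.8 km

Mass balance: C = (680.0·18.00 + 100.0·391.0) / 780.0 = 51340/780.0 = 65.82 mg/L.
Half-life 0.825 d → k = ln 2 / 0.825 = 0.8402 d⁻¹.
Set 65.82·exp(−k·t) = 19 → t = ln(65.82/19)/k = 127800 s = 35.49 h.
Distance = v·t = 0.39·127800 = 49830 m = 49.83 km.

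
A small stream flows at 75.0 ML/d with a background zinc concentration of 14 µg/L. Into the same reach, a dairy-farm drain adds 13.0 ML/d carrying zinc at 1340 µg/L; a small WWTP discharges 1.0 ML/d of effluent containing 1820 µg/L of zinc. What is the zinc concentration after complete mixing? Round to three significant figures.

Conservation of mass: C = (75.00·14.00 + 13.00·1340 + 1.000·1820) / 89.00 = 20290/89.00 = 228.0 µg/L.

228 µg/L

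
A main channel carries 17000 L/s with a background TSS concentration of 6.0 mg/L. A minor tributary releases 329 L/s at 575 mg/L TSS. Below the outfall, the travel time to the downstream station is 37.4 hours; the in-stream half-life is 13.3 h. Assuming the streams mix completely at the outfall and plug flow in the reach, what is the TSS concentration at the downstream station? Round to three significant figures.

2.39 mg/L

Mixed concentration C = ΣQC/ΣQ = (17000·6.000 + 329.0·575.0) / 17330 = 291200/17330 = 16.80 mg/L.
Half-life 13.3 h → k = ln 2 / 13.3 = 0.05212 h⁻¹ = 1.251 d⁻¹.
Applying C = C₀e^(−kt): 16.80 × 0.1424 = 2.393 mg/L.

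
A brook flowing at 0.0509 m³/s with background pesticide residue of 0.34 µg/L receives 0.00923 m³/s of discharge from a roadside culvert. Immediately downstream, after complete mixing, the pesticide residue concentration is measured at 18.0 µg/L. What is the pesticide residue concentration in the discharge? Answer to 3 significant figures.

Mass balance: 0.05090·0.3400 + 0.009230·Cₑ = 0.06013·18.00
→ Cₑ = (0.06013·18.00 − 0.05090·0.3400) / 0.009230 = 115.4 µg/L.

115 µg/L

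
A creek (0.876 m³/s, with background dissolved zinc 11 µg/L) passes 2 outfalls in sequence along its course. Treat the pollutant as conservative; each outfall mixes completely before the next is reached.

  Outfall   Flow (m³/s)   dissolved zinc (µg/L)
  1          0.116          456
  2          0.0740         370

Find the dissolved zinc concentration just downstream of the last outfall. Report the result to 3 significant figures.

Outfall 1: combined Q = 0.9920 m³/s; C = (0.8760·11.00 + 0.1160·456.0)/0.9920 = 63.04 µg/L.
Outfall 2: combined Q = 1.066 m³/s; C = (0.9920·63.04 + 0.07400·370.0)/1.066 = 84.35 µg/L.

84.3 µg/L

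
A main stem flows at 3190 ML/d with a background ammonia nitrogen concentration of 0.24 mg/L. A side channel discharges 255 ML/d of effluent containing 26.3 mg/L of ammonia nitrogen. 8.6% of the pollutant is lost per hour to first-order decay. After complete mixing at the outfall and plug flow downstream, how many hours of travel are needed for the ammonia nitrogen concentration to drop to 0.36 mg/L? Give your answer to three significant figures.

Mass balance: C = (3190·0.2400 + 255.0·26.30) / 3445 = 7472/3445 = 2.169 mg/L.
8.6%/h lost → k = −ln(1 − 0.086) = 0.08992 h⁻¹.
2.169·exp(−k·t) = 0.36 → t = ln(2.169/0.36)/k = 71900 s = 19.97 h.

20.0 h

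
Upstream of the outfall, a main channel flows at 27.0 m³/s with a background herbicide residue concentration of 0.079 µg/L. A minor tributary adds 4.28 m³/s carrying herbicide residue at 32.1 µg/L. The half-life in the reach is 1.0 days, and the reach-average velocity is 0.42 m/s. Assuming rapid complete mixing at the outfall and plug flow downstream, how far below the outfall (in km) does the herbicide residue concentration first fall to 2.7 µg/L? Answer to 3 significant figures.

26.3 km

Mass balance: C = (27.00·0.07900 + 4.280·32.10) / 31.28 = 139.5/31.28 = 4.460 µg/L.
Half-life 1.0 d → k = ln 2 / 1.0 = 0.6931 d⁻¹.
Set 4.460·exp(−k·t) = 2.7 → t = ln(4.460/2.7)/k = 62570 s = 17.38 h.
Distance = v·t = 0.42·62570 = 26280 m = 26.28 km.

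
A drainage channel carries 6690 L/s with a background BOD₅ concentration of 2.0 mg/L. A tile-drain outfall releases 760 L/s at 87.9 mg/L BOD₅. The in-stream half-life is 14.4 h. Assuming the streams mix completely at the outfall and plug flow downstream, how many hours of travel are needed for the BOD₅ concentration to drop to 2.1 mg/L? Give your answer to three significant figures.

Conservation of mass: C = (6690·2.000 + 760.0·87.90) / 7450 = 80180/7450 = 10.76 mg/L.
Half-life 14.4 h → k = ln 2 / 14.4 = 0.04814 h⁻¹ = 1.155 d⁻¹.
10.76·exp(−k·t) = 2.1 → t = ln(10.76/2.1)/k = 122200 s = 33.95 h.

33.9 h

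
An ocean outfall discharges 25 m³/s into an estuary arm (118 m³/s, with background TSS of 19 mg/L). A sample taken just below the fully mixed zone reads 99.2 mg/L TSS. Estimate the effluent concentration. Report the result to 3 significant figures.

Mass balance: 118.0·19.00 + 25.00·Cₑ = 143.0·99.20
→ Cₑ = (143.0·99.20 − 118.0·19.00) / 25.00 = 477.7 mg/L.

478 mg/L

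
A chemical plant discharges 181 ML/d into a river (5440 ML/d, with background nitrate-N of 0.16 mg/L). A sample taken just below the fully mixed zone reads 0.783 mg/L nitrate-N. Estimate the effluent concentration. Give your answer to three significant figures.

19.5 mg/L

Mass balance: 5440·0.1600 + 181.0·Cₑ = 5621·0.7830
→ Cₑ = (5621·0.7830 − 5440·0.1600) / 181.0 = 19.51 mg/L.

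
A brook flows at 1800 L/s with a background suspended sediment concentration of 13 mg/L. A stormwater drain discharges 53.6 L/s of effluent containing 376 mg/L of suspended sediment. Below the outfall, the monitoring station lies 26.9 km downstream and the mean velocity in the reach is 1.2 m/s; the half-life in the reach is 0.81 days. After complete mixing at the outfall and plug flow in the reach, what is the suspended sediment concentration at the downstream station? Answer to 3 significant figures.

18.8 mg/L

Mass balance: C = (1800·13.00 + 53.60·376.0) / 1854 = 43550/1854 = 23.50 mg/L.
Travel time t = 26.9·1000 / 1.2 = 22420 s = 6.227 h.
Half-life 0.81 d → k = ln 2 / 0.81 = 0.8557 d⁻¹.
First-order decay: C = 23.50·exp(−k·t) = 23.50·0.8009 = 18.82 mg/L.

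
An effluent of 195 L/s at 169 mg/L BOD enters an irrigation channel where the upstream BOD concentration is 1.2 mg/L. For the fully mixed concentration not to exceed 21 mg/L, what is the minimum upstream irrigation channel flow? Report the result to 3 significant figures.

1460 L/s

Set C_mix = 21: (Q·1.200 + 195.0·169.0) / (Q + 195.0) = 21
→ Q = 195.0·(169.0 − 21)/(21 − 1.200) = 1458 L/s.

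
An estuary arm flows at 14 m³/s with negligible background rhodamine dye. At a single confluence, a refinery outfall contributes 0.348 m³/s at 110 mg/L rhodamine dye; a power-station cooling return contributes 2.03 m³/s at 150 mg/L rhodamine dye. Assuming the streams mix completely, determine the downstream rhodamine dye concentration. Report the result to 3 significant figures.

After mixing, C = (14.00·0 + 0.3480·110.0 + 2.030·150.0) / 16.38 = 342.8/16.38 = 20.93 mg/L.

20.9 mg/L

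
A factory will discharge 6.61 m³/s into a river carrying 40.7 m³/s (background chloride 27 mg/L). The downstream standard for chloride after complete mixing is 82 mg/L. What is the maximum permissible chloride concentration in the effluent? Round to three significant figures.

At the limit, (Qr·Cr + Qe·Cₑ)/(Qr + Qe) = 82:
Cₑ = (47.31·82 − 40.70·27.00) / 6.610 = 420.7 mg/L.

421 mg/L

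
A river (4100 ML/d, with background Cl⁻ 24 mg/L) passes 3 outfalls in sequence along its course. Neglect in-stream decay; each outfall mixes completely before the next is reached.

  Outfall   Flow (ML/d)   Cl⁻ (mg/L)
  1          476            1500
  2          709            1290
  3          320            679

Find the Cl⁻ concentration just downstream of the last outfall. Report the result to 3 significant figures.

Outfall 1: combined Q = 4576 ML/d; C = (4100·24.00 + 476.0·1500)/4576 = 177.5 mg/L.
Outfall 2: combined Q = 5285 ML/d; C = (4576·177.5 + 709.0·1290)/5285 = 326.8 mg/L.
Outfall 3: combined Q = 5605 ML/d; C = (5285·326.8 + 320.0·679.0)/5605 = 346.9 mg/L.

347 mg/L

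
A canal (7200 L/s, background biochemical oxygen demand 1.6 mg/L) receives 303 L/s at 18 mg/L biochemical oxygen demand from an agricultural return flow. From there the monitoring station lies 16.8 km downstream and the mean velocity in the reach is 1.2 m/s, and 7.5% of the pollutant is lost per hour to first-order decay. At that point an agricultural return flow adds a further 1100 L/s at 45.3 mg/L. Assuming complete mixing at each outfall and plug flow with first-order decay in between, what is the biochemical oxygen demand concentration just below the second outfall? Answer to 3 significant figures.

Mixed concentration C = ΣQC/ΣQ = (7200·1.600 + 303.0·18.00) / 7503 = 16970/7503 = 2.262 mg/L; combined flow 7503 L/s.
Travel time t = 16.8·1000 / 1.2 = 14000 s = 3.889 h.
7.5%/h lost → k = −ln(1 − 0.075) = 0.07796 h⁻¹.
Decay over the reach: 2.262·exp(−kt) = 2.262·0.7385 = 1.671 mg/L.
Second outfall: C = (7503·1.671 + 1100·45.30)/8603 = 7.249 mg/L.

7.25 mg/L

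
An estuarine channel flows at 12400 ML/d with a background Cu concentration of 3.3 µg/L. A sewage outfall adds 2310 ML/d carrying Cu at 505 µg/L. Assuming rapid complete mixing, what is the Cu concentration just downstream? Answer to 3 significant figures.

82.1 µg/L

After mixing, C = (12400·3.300 + 2310·505.0) / 14710 = 1207000/14710 = 82.08 µg/L.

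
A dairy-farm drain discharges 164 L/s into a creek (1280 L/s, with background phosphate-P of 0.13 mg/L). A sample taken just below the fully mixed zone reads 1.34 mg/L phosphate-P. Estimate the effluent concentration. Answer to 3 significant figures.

10.8 mg/L

Mass balance: 1280·0.1300 + 164.0·Cₑ = 1444·1.340
→ Cₑ = (1444·1.340 − 1280·0.1300) / 164.0 = 10.78 mg/L.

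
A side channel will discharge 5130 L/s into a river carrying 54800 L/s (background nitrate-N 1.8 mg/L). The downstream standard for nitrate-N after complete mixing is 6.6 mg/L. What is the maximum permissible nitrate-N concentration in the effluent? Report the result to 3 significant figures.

57.9 mg/L

At the limit, (Qr·Cr + Qe·Cₑ)/(Qr + Qe) = 6.6:
Cₑ = (59930·6.6 − 54800·1.800) / 5130 = 57.87 mg/L.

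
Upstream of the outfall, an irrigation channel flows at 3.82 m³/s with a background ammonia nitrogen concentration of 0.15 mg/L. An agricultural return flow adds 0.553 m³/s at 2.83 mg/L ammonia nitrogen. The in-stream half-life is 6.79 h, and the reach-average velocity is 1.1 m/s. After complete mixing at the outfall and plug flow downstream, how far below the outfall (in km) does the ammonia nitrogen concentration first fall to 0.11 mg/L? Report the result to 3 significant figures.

Flow-weighted average: C = (3.820·0.1500 + 0.5530·2.830) / 4.373 = 2.138/4.373 = 0.4889 mg/L.
Half-life 6.79 h → k = ln 2 / 6.79 = 0.1021 h⁻¹ = 2.450 d⁻¹.
Set 0.4889·exp(−k·t) = 0.11 → t = ln(0.4889/0.11)/k = 52600 s = 14.61 h.
Distance = v·t = 1.1·52600 = 57870 m = 57.87 km.

57.9 km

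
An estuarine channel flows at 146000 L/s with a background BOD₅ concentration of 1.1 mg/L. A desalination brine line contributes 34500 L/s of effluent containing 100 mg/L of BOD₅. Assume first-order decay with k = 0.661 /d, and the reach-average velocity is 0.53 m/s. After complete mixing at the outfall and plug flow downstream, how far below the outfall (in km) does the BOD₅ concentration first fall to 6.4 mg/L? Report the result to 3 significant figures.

78.9 km

Mass balance: C = (146000·1.100 + 34500·100.0) / 180500 = 3611000/180500 = 20.00 mg/L.
Set 20.00·exp(−k·t) = 6.4 → t = ln(20.00/6.4)/k = 149000 s = 41.38 h.
Distance = v·t = 0.53·149000 = 78950 m = 78.95 km.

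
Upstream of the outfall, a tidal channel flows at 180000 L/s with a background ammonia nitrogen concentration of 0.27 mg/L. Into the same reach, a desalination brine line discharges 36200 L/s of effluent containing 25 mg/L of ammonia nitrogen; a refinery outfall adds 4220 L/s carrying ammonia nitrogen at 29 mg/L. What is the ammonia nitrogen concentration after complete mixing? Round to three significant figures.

After mixing, C = (180000·0.2700 + 36200·25.00 + 4220·29.00) / 220400 = 1076000/220400 = 4.881 mg/L.

4.88 mg/L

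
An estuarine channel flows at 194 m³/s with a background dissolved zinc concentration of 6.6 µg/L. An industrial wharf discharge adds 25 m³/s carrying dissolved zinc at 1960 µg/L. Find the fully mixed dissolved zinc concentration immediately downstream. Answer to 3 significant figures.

230 µg/L

Mass balance: C = (194.0·6.600 + 25.00·1960) / 219.0 = 50280/219.0 = 229.6 µg/L.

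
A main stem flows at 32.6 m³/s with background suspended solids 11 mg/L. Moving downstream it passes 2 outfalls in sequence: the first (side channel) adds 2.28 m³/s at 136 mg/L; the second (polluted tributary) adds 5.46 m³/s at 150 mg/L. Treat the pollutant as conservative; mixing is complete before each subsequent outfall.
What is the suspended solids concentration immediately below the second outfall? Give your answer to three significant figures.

36.9 mg/L

After outfall 1: Q = 32.60 + 2.280 = 34.88 m³/s; C = (32.60·11.00 + 2.280·136.0)/34.88 = 19.17 mg/L.
After outfall 2: Q = 34.88 + 5.460 = 40.34 m³/s; C = (34.88·19.17 + 5.460·150.0)/40.34 = 36.88 mg/L.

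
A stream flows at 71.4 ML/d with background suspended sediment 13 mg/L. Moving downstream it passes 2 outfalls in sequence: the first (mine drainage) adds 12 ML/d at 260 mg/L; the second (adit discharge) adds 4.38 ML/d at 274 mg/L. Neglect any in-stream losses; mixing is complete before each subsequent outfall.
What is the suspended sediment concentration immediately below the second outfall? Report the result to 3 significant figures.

59.8 mg/L

After outfall 1: Q = 71.40 + 12.00 = 83.40 ML/d; C = (71.40·13.00 + 12.00·260.0)/83.40 = 48.54 mg/L.
After outfall 2: Q = 83.40 + 4.380 = 87.78 ML/d; C = (83.40·48.54 + 4.380·274.0)/87.78 = 59.79 mg/L.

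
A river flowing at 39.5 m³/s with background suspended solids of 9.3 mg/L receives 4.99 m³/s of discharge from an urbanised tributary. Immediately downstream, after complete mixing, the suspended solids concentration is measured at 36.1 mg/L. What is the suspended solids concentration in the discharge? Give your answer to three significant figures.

Mass balance: 39.50·9.300 + 4.990·Cₑ = 44.49·36.10
→ Cₑ = (44.49·36.10 − 39.50·9.300) / 4.990 = 248.2 mg/L.

248 mg/L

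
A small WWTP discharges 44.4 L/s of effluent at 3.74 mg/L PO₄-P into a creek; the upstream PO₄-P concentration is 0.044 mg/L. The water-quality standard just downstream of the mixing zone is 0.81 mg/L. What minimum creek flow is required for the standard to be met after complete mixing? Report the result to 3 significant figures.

170 L/s

Set C_mix = 0.81: (Q·0.04400 + 44.40·3.740) / (Q + 44.40) = 0.81
→ Q = 44.40·(3.740 − 0.81)/(0.81 − 0.04400) = 169.8 L/s.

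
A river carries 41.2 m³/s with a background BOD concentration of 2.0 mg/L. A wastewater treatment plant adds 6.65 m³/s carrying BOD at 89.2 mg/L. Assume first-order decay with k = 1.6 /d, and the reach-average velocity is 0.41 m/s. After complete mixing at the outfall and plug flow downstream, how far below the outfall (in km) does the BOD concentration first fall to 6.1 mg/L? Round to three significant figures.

Conservation of mass: C = (41.20·2.000 + 6.650·89.20) / 47.85 = 675.6/47.85 = 14.12 mg/L.
Set 14.12·exp(−k·t) = 6.1 → t = ln(14.12/6.1)/k = 45320 s = 12.59 h.
Distance = v·t = 0.41·45320 = 18580 m = 18.58 km.

18.6 km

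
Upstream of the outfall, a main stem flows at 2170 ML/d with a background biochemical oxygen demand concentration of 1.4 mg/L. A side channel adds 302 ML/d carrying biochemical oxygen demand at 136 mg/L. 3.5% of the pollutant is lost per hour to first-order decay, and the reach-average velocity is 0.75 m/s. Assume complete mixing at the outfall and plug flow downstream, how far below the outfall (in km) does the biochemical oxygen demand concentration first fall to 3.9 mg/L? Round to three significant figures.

Flow-weighted average: C = (2170·1.400 + 302.0·136.0) / 2472 = 44110/2472 = 17.84 mg/L.
3.5%/h lost → k = −ln(1 − 0.035) = 0.03563 h⁻¹.
Set 17.84·exp(−k·t) = 3.9 → t = ln(17.84/3.9)/k = 153700 s = 42.68 h.
Distance = v·t = 0.75·153700 = 115200 m = 115.2 km.

115 km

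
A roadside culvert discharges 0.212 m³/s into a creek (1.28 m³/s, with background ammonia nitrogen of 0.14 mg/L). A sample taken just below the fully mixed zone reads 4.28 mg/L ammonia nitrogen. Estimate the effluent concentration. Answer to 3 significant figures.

Mass balance: 1.280·0.1400 + 0.2120·Cₑ = 1.492·4.280
→ Cₑ = (1.492·4.280 − 1.280·0.1400) / 0.2120 = 29.28 mg/L.

29.3 mg/L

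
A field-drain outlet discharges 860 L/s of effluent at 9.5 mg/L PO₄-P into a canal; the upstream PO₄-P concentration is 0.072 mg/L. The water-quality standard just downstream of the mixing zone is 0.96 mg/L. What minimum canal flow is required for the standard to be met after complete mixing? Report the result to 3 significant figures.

8270 L/s

Set C_mix = 0.96: (Q·0.07200 + 860.0·9.500) / (Q + 860.0) = 0.96
→ Q = 860.0·(9.500 − 0.96)/(0.96 − 0.07200) = 8271 L/s.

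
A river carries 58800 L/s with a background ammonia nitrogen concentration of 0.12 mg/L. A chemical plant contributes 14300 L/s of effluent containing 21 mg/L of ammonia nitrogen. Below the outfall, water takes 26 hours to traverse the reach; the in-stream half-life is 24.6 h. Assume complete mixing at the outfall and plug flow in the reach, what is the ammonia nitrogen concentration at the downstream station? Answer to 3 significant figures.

Flow-weighted average: C = (58800·0.1200 + 14300·21.00) / 73100 = 307400/73100 = 4.205 mg/L.
Half-life 24.6 h → k = ln 2 / 24.6 = 0.02818 h⁻¹ = 0.6762 d⁻¹.
Decay over the reach: 4.205·exp(−kt) = 4.205·0.4807 = 2.021 mg/L.

2.02 mg/L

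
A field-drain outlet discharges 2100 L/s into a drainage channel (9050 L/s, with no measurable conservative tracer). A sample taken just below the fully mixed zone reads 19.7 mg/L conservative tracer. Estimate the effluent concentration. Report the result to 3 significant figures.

Mass balance: 9050·0 + 2100·Cₑ = 11150·19.70
→ Cₑ = (11150·19.70 − 9050·0) / 2100 = 104.6 mg/L.

105 mg/L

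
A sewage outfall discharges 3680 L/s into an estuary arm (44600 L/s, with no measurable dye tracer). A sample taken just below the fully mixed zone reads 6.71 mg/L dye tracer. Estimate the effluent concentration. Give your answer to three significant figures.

Mass balance: 44600·0 + 3680·Cₑ = 48280·6.710
→ Cₑ = (48280·6.710 − 44600·0) / 3680 = 88.03 mg/L.

88.0 mg/L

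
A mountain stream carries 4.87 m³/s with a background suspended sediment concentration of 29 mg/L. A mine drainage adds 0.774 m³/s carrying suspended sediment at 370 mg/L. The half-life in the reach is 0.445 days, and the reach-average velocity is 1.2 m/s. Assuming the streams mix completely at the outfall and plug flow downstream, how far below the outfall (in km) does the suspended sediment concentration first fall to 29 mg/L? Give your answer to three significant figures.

63.9 km

After mixing, C = (4.870·29.00 + 0.7740·370.0) / 5.644 = 427.6/5.644 = 75.76 mg/L.
Half-life 0.445 d → k = ln 2 / 0.445 = 1.558 d⁻¹.
Set 75.76·exp(−k·t) = 29 → t = ln(75.76/29)/k = 53270 s = 14.80 h.
Distance = v·t = 1.2·53270 = 63920 m = 63.92 km.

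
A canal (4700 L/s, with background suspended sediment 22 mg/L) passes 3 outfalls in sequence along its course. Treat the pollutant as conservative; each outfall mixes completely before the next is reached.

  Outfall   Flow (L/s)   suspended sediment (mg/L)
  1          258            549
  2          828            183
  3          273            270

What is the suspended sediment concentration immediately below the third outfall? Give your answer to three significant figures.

77.6 mg/L

After outfall 1: Q = 4700 + 258.0 = 4958 L/s; C = (4700·22.00 + 258.0·549.0)/4958 = 49.42 mg/L.
After outfall 2: Q = 4958 + 828.0 = 5786 L/s; C = (4958·49.42 + 828.0·183.0)/5786 = 68.54 mg/L.
After outfall 3: Q = 5786 + 273.0 = 6059 L/s; C = (5786·68.54 + 273.0·270.0)/6059 = 77.62 mg/L.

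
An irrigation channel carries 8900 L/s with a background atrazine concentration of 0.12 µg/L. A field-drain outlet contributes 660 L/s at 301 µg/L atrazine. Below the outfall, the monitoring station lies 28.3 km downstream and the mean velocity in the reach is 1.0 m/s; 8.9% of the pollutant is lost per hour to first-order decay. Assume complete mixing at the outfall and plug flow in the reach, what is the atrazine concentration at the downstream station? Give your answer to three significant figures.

Flow-weighted average: C = (8900·0.1200 + 660.0·301.0) / 9560 = 199700/9560 = 20.89 µg/L.
Travel time t = 28.3·1000 / 1.0 = 28300 s = 7.861 h.
8.9%/h lost → k = −ln(1 − 0.089) = 0.09321 h⁻¹.
Applying C = C₀e^(−kt): 20.89 × 0.4806 = 10.04 µg/L.

10.0 µg/L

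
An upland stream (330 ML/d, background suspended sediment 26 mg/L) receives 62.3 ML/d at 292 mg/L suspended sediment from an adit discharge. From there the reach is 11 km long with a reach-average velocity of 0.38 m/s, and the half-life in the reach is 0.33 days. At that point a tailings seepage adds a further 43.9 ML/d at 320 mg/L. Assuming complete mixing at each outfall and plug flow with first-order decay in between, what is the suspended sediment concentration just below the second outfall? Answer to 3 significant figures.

After mixing, C = (330.0·26.00 + 62.30·292.0) / 392.3 = 26770/392.3 = 68.24 mg/L; combined flow 392.3 ML/d.
Travel time t = 11·1000 / 0.38 = 28950 s = 8.041 h.
Half-life 0.33 d → k = ln 2 / 0.33 = 2.100 d⁻¹.
After decay, C = 68.24 × e^(−kt) = 68.24 × 0.4947 = 33.76 mg/L.
At the second outfall, C = (392.3·33.76 + 43.90·320.0) / (392.3 + 43.90) = 62.57 mg/L.

62.6 mg/L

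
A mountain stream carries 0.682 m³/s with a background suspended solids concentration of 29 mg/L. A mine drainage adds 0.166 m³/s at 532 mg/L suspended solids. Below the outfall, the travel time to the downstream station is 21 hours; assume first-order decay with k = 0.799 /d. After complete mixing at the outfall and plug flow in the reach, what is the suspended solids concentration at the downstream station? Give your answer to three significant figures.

Mass balance: C = (0.6820·29.00 + 0.1660·532.0) / 0.8480 = 108.1/0.8480 = 127.5 mg/L.
After decay, C = 127.5 × e^(−kt) = 127.5 × 0.4970 = 63.35 mg/L.

63.4 mg/L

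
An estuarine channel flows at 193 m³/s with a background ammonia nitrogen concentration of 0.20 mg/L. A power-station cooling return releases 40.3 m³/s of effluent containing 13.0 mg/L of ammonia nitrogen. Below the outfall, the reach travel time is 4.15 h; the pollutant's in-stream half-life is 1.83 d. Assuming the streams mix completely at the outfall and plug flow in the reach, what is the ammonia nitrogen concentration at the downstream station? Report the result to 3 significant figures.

2.26 mg/L

Flow-weighted average: C = (193.0·0.2000 + 40.30·13.00) / 233.3 = 562.5/233.3 = 2.411 mg/L.
Half-life 1.83 d → k = ln 2 / 1.83 = 0.3788 d⁻¹.
First-order decay: C = 2.411·exp(−k·t) = 2.411·0.9366 = 2.258 mg/L.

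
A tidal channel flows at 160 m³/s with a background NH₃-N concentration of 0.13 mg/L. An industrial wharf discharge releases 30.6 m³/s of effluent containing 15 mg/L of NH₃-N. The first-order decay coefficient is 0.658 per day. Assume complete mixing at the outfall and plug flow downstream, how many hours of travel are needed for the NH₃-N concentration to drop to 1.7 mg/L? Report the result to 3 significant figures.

Flow-weighted average: C = (160.0·0.1300 + 30.60·15.00) / 190.6 = 479.8/190.6 = 2.517 mg/L.
2.517·exp(−k·t) = 1.7 → t = ln(2.517/1.7)/k = 51550 s = 14.32 h.

14.3 h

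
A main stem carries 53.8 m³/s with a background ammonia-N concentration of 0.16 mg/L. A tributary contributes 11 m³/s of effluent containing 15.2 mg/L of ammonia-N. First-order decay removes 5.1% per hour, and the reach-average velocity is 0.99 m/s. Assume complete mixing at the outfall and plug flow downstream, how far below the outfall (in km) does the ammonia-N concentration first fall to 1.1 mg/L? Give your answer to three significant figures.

61.5 km

Mixed concentration C = ΣQC/ΣQ = (53.80·0.1600 + 11.00·15.20) / 64.80 = 175.8/64.80 = 2.713 mg/L.
5.1%/h lost → k = −ln(1 − 0.051) = 0.05235 h⁻¹.
Set 2.713·exp(−k·t) = 1.1 → t = ln(2.713/1.1)/k = 62090 s = 17.25 h.
Distance = v·t = 0.99·62090 = 61470 m = 61.47 km.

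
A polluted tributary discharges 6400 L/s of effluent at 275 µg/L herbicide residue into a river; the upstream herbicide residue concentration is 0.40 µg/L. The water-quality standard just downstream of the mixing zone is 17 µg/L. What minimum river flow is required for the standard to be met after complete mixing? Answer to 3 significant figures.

Set C_mix = 17: (Q·0.4000 + 6400·275.0) / (Q + 6400) = 17
→ Q = 6400·(275.0 − 17)/(17 − 0.4000) = 99470 L/s.

99500 L/s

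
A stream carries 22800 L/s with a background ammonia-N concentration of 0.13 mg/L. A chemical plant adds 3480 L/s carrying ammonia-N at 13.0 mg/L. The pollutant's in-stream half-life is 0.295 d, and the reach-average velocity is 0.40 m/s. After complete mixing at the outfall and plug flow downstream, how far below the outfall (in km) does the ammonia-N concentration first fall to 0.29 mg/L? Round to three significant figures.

Conservation of mass: C = (22800·0.1300 + 3480·13.00) / 26280 = 48200/26280 = 1.834 mg/L.
Half-life 0.295 d → k = ln 2 / 0.295 = 2.350 d⁻¹.
Set 1.834·exp(−k·t) = 0.29 → t = ln(1.834/0.29)/k = 67830 s = 18.84 h.
Distance = v·t = 0.40·67830 = 27130 m = 27.13 km.

27.1 km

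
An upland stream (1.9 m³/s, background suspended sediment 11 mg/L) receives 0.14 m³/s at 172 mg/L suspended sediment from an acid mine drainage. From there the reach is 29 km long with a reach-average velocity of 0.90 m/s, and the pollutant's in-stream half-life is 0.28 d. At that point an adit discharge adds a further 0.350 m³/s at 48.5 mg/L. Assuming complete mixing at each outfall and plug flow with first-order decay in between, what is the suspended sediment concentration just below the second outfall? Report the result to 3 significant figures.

14.6 mg/L

Flow-weighted average: C = (1.900·11.00 + 0.1400·172.0) / 2.040 = 44.98/2.040 = 22.05 mg/L; combined flow 2.040 m³/s.
Travel time t = 29·1000 / 0.90 = 32220 s = 8.951 h.
Half-life 0.28 d → k = ln 2 / 0.28 = 2.476 d⁻¹.
Decay over the reach: 22.05·exp(−kt) = 22.05·0.3972 = 8.759 mg/L.
At the second outfall, C = (2.040·8.759 + 0.3500·48.50) / (2.040 + 0.3500) = 14.58 mg/L.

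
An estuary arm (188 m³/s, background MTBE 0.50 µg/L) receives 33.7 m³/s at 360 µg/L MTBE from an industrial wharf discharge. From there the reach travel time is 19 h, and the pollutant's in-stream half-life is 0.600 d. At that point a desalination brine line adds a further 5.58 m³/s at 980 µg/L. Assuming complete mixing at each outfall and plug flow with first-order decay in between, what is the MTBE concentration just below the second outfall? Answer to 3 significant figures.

Flow-weighted average: C = (188.0·0.5000 + 33.70·360.0) / 221.7 = 12230/221.7 = 55.15 µg/L; combined flow 221.7 m³/s.
Half-life 0.600 d → k = ln 2 / 0.600 = 1.155 d⁻¹.
Applying C = C₀e^(−kt): 55.15 × 0.4007 = 22.10 µg/L.
At the second outfall, C = (221.7·22.10 + 5.580·980.0) / (221.7 + 5.580) = 45.61 µg/L.

45.6 µg/L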